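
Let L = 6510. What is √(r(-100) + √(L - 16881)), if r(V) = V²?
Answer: √(10000 + I*√10371) ≈ 100.0 + 0.5092*I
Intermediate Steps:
√(r(-100) + √(L - 16881)) = √((-100)² + √(6510 - 16881)) = √(10000 + √(-10371)) = √(10000 + I*√10371)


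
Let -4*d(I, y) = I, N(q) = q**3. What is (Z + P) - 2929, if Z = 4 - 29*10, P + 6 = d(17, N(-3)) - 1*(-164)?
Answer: -12245/4 ≈ -3061.3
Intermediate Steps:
d(I, y) = -I/4
P = 615/4 (P = -6 + (-1/4*17 - 1*(-164)) = -6 + (-17/4 + 164) = -6 + 639/4 = 615/4 ≈ 153.75)
Z = -286 (Z = 4 - 290 = -286)
(Z + P) - 2929 = (-286 + 615/4) - 2929 = -529/4 - 2929 = -12245/4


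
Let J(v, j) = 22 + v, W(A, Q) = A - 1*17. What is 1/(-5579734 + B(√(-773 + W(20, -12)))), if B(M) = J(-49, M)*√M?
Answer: -1/(5579734 + 27*770^(¼)*√I) ≈ -1.7922e-7 + 3.2302e-12*I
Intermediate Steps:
W(A, Q) = -17 + A (W(A, Q) = A - 17 = -17 + A)
B(M) = -27*√M (B(M) = (22 - 49)*√M = -27*√M)
1/(-5579734 + B(√(-773 + W(20, -12)))) = 1/(-5579734 - 27*(-773 + (-17 + 20))^(¼)) = 1/(-5579734 - 27*(-773 + 3)^(¼)) = 1/(-5579734 - 27*(-770)^(¼)) = 1/(-5579734 - 27*770^(¼)*√I)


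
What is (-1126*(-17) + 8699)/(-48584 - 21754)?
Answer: -27841/70338 ≈ -0.39582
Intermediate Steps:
(-1126*(-17) + 8699)/(-48584 - 21754) = (19142 + 8699)/(-70338) = 27841*(-1/70338) = -27841/70338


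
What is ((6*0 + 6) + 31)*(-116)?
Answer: -4292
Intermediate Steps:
((6*0 + 6) + 31)*(-116) = ((0 + 6) + 31)*(-116) = (6 + 31)*(-116) = 37*(-116) = -4292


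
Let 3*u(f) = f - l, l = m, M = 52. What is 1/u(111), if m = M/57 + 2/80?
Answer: 6840/250943 ≈ 0.027257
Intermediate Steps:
m = 2137/2280 (m = 52/57 + 2/80 = 52*(1/57) + 2*(1/80) = 52/57 + 1/40 = 2137/2280 ≈ 0.93728)
l = 2137/2280 ≈ 0.93728
u(f) = -2137/6840 + f/3 (u(f) = (f - 1*2137/2280)/3 = (f - 2137/2280)/3 = (-2137/2280 + f)/3 = -2137/6840 + f/3)
1/u(111) = 1/(-2137/6840 + (⅓)*111) = 1/(-2137/6840 + 37) = 1/(250943/6840) = 6840/250943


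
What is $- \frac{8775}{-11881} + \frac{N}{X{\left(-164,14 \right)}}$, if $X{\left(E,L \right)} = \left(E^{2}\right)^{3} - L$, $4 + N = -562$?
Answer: $\frac{85365073332435452}{115580904421950241} \approx 0.73857$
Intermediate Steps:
$N = -566$ ($N = -4 - 562 = -566$)
$X{\left(E,L \right)} = E^{6} - L$
$- \frac{8775}{-11881} + \frac{N}{X{\left(-164,14 \right)}} = - \frac{8775}{-11881} - \frac{566}{\left(-164\right)^{6} - 14} = \left(-8775\right) \left(- \frac{1}{11881}\right) - \frac{566}{19456426971136 - 14} = \frac{8775}{11881} - \frac{566}{19456426971122} = \frac{8775}{11881} - \frac{283}{9728213485561} = \frac{85365073332435452}{115580904421950241}$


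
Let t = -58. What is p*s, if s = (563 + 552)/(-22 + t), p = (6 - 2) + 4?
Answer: -223/2 ≈ -111.50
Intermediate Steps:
p = 8 (p = 4 + 4 = 8)
s = -223/16 (s = (563 + 552)/(-22 - 58) = 1115/(-80) = 1115*(-1/80) = -223/16 ≈ -13.938)
p*s = 8*(-223/16) = -223/2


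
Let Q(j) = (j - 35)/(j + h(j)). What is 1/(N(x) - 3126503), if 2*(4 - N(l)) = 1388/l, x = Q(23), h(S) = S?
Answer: -3/9371516 ≈ -3.2012e-7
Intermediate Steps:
Q(j) = (-35 + j)/(2*j) (Q(j) = (j - 35)/(j + j) = (-35 + j)/((2*j)) = (-35 + j)*(1/(2*j)) = (-35 + j)/(2*j))
x = -6/23 (x = (½)*(-35 + 23)/23 = (½)*(1/23)*(-12) = -6/23 ≈ -0.26087)
N(l) = 4 - 694/l
1/(N(x) - 3126503) = 1/((4 - 694/(-6/23)) - 3126503) = 1/((4 - 694*(-23/6)) - 3126503) = 1/((4 + 7981/3) - 3126503) = 1/(7993/3 - 3126503) = 1/(-9371516/3) = -3/9371516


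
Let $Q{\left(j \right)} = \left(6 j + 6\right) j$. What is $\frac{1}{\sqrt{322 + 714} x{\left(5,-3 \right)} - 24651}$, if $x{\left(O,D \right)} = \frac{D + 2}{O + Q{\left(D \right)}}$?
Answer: $- \frac{41438331}{1021496296445} + \frac{82 \sqrt{259}}{1021496296445} \approx -4.0565 \cdot 10^{-5}$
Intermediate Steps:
$Q{\left(j \right)} = j \left(6 + 6 j\right)$ ($Q{\left(j \right)} = \left(6 + 6 j\right) j = j \left(6 + 6 j\right)$)
$x{\left(O,D \right)} = \frac{2 + D}{O + 6 D \left(1 + D\right)}$ ($x{\left(O,D \right)} = \frac{D + 2}{O + 6 D \left(1 + D\right)} = \frac{2 + D}{O + 6 D \left(1 + D\right)}$)
$\frac{1}{\sqrt{322 + 714} x{\left(5,-3 \right)} - 24651} = \frac{1}{\sqrt{322 + 714} \frac{2 - 3}{5 + 6 \left(-3\right) \left(1 - 3\right)} - 24651} = \frac{1}{\sqrt{1036} \frac{1}{5 + 6 \left(-3\right) \left(-2\right)} \left(-1\right) - 24651} = \frac{1}{2 \sqrt{259} \frac{1}{5 + 36} \left(-1\right) - 24651} = \frac{1}{2 \sqrt{259} \cdot \frac{1}{41} \left(-1\right) - 24651} = \frac{1}{2 \sqrt{259} \left(- \frac{1}{41}\right) - 24651} = \frac{1}{- \frac{2 \sqrt{259}}{41} - 24651} = \frac{1}{-24651 - \frac{2 \sqrt{259}}{41}}$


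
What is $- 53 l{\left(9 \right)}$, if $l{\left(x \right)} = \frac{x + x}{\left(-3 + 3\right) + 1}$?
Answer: $-954$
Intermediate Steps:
$l{\left(x \right)} = 2 x$ ($l{\left(x \right)} = \frac{2 x}{0 + 1} = \frac{2 x}{1} = 2 x 1 = 2 x$)
$- 53 l{\left(9 \right)} = - 53 \cdot 2 \cdot 9 = \left(-53\right) 18 = -954$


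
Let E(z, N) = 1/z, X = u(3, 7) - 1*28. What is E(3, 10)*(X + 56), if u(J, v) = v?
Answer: 35/3 ≈ 11.667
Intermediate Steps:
X = -21 (X = 7 - 1*28 = 7 - 28 = -21)
E(3, 10)*(X + 56) = (-21 + 56)/3 = (1/3)*35 = 35/3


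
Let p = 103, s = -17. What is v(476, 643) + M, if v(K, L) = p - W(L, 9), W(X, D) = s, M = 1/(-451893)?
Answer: 54227159/451893 ≈ 120.00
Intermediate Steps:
M = -1/451893 ≈ -2.2129e-6
W(X, D) = -17
v(K, L) = 120 (v(K, L) = 103 - 1*(-17) = 103 + 17 = 120)
v(476, 643) + M = 120 - 1/451893 = 54227159/451893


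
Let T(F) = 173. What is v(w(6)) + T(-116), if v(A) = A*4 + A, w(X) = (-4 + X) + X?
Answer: 213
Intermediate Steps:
w(X) = -4 + 2*X
v(A) = 5*A (v(A) = 4*A + A = 5*A)
v(w(6)) + T(-116) = 5*(-4 + 2*6) + 173 = 5*(-4 + 12) + 173 = 5*8 + 173 = 40 + 173 = 213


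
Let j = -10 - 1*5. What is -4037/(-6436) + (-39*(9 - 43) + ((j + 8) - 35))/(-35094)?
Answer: 22235109/37644164 ≈ 0.59067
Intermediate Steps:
j = -15 (j = -10 - 5 = -15)
-4037/(-6436) + (-39*(9 - 43) + ((j + 8) - 35))/(-35094) = -4037/(-6436) + (-39*(9 - 43) + ((-15 + 8) - 35))/(-35094) = -4037*(-1/6436) + (-39*(-34) + (-7 - 35))*(-1/35094) = 4037/6436 + (1326 - 42)*(-1/35094) = 4037/6436 + 1284*(-1/35094) = 4037/6436 - 214/5849 = 22235109/37644164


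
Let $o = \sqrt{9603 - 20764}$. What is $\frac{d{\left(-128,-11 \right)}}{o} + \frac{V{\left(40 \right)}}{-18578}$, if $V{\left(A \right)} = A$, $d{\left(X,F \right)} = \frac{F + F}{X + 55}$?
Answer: $- \frac{20}{9289} - \frac{22 i \sqrt{11161}}{814753} \approx -0.0021531 - 0.0028526 i$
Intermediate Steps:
$d{\left(X,F \right)} = \frac{2 F}{55 + X}$
$o = i \sqrt{11161}$ ($o = \sqrt{-11161} = i \sqrt{11161} \approx 105.65 i$)
$\frac{d{\left(-128,-11 \right)}}{o} + \frac{V{\left(40 \right)}}{-18578} = \frac{2 \left(-11\right) \frac{1}{55 - 128}}{i \sqrt{11161}} + \frac{40}{-18578} = 2 \left(-11\right) \frac{1}{-73} \left(- \frac{i \sqrt{11161}}{11161}\right) + 40 \left(- \frac{1}{18578}\right) = 2 \left(-11\right) \left(- \frac{1}{73}\right) \left(- \frac{i \sqrt{11161}}{11161}\right) - \frac{20}{9289} = \frac{22 \left(- \frac{i \sqrt{11161}}{11161}\right)}{73} - \frac{20}{9289} = - \frac{22 i \sqrt{11161}}{814753} - \frac{20}{9289} = - \frac{20}{9289} - \frac{22 i \sqrt{11161}}{814753}$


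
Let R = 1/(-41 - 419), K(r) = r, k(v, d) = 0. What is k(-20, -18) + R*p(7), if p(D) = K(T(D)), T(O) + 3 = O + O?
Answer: -11/460 ≈ -0.023913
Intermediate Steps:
T(O) = -3 + 2*O (T(O) = -3 + (O + O) = -3 + 2*O)
R = -1/460 (R = 1/(-460) = -1/460 ≈ -0.0021739)
p(D) = -3 + 2*D
k(-20, -18) + R*p(7) = 0 - (-3 + 2*7)/460 = 0 - (-3 + 14)/460 = 0 - 1/460*11 = 0 - 11/460 = -11/460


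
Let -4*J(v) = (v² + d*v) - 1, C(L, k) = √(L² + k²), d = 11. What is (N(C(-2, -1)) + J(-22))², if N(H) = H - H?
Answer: 58081/16 ≈ 3630.1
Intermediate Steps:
N(H) = 0
J(v) = ¼ - 11*v/4 - v²/4 (J(v) = -((v² + 11*v) - 1)/4 = -(-1 + v² + 11*v)/4 = ¼ - 11*v/4 - v²/4)
(N(C(-2, -1)) + J(-22))² = (0 + (¼ - 11/4*(-22) - ¼*(-22)²))² = (0 + (¼ + 121/2 - ¼*484))² = (0 + (¼ + 121/2 - 121))² = (0 - 241/4)² = (-241/4)² = 58081/16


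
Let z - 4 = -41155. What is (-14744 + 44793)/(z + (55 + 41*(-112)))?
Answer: -30049/45688 ≈ -0.65770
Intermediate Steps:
z = -41151 (z = 4 - 41155 = -41151)
(-14744 + 44793)/(z + (55 + 41*(-112))) = (-14744 + 44793)/(-41151 + (55 + 41*(-112))) = 30049/(-41151 + (55 - 4592)) = 30049/(-41151 - 4537) = 30049/(-45688) = 30049*(-1/45688) = -30049/45688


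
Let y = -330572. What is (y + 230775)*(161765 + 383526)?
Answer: -54418405927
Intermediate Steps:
(y + 230775)*(161765 + 383526) = (-330572 + 230775)*(161765 + 383526) = -99797*545291 = -54418405927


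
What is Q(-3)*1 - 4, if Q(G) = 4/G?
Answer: -16/3 ≈ -5.3333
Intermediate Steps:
Q(-3)*1 - 4 = (4/(-3))*1 - 4 = (4*(-⅓))*1 - 4 = -4/3*1 - 4 = -4/3 - 4 = -16/3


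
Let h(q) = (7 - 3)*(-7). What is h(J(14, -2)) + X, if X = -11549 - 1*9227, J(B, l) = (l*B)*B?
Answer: -20804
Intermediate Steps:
J(B, l) = l*B² (J(B, l) = (B*l)*B = l*B²)
h(q) = -28 (h(q) = 4*(-7) = -28)
X = -20776 (X = -11549 - 9227 = -20776)
h(J(14, -2)) + X = -28 - 20776 = -20804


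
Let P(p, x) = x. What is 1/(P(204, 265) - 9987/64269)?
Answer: 21423/5673766 ≈ 0.0037758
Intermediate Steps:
1/(P(204, 265) - 9987/64269) = 1/(265 - 9987/64269) = 1/(265 - 9987*1/64269) = 1/(265 - 3329/21423) = 1/(5673766/21423) = 21423/5673766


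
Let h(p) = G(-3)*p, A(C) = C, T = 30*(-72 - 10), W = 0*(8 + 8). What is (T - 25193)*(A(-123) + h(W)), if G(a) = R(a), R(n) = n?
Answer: 3401319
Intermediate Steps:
G(a) = a
W = 0 (W = 0*16 = 0)
T = -2460 (T = 30*(-82) = -2460)
h(p) = -3*p
(T - 25193)*(A(-123) + h(W)) = (-2460 - 25193)*(-123 - 3*0) = -27653*(-123 + 0) = -27653*(-123) = 3401319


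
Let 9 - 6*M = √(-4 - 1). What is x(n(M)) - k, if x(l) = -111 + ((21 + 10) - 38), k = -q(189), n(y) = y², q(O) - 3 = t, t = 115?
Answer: 0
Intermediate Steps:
q(O) = 118 (q(O) = 3 + 115 = 118)
M = 3/2 - I*√5/6 (M = 3/2 - √(-4 - 1)/6 = 3/2 - I*√5/6 ≈ 1.5 - 0.37268*I)
k = -118 (k = -1*118 = -118)
x(l) = -118 (x(l) = -111 + (31 - 38) = -111 - 7 = -118)
x(n(M)) - k = -118 - 1*(-118) = -118 + 118 = 0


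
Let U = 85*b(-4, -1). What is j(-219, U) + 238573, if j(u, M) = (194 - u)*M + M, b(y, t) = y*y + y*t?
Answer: 942373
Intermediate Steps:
b(y, t) = y² + t*y
U = 1700 (U = 85*(-4*(-1 - 4)) = 85*(-4*(-5)) = 85*20 = 1700)
j(u, M) = M + M*(194 - u) (j(u, M) = M*(194 - u) + M = M + M*(194 - u))
j(-219, U) + 238573 = 1700*(195 - 1*(-219)) + 238573 = 1700*(195 + 219) + 238573 = 1700*414 + 238573 = 703800 + 238573 = 942373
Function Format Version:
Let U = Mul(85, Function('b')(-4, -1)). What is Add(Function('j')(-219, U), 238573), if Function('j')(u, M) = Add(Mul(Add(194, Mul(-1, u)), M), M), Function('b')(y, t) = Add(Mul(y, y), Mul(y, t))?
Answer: 942373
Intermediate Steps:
Function('b')(y, t) = Add(Pow(y, 2), Mul(t, y))
U = 1700 (U = Mul(85, Mul(-4, Add(-1, -4))) = Mul(85, Mul(-4, -5)) = Mul(85, 20) = 1700)
Function('j')(u, M) = Add(M, Mul(M, Add(194, Mul(-1, u)))) (Function('j')(u, M) = Add(Mul(M, Add(194, Mul(-1, u))), M) = Add(M, Mul(M, Add(194, Mul(-1, u)))))
Add(Function('j')(-219, U), 238573) = Add(Mul(1700, Add(195, Mul(-1, -219))), 238573) = Add(Mul(1700, Add(195, 219)), 238573) = Add(Mul(1700, 414), 238573) = Add(703800, 238573) = 942373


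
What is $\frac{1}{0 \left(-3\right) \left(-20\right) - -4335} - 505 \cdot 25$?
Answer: $- \frac{54729374}{4335} \approx -12625.0$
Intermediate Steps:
$\frac{1}{0 \left(-3\right) \left(-20\right) - -4335} - 505 \cdot 25 = \frac{1}{0 \left(-20\right) + 4335} - 12625 = \frac{1}{0 + 4335} - 12625 = \frac{1}{4335} - 12625 = - \frac{54729374}{4335}$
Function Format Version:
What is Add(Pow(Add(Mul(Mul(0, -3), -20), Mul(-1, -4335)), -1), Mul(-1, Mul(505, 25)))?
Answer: Rational(-54729374, 4335) ≈ -12625.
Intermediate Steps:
Add(Pow(Add(Mul(Mul(0, -3), -20), Mul(-1, -4335)), -1), Mul(-1, Mul(505, 25))) = Add(Pow(Add(Mul(0, -20), 4335), -1), Mul(-1, 12625)) = Add(Pow(Add(0, 4335), -1), -12625) = Add(Pow(4335, -1), -12625) = Add(Rational(1, 4335), -12625) = Rational(-54729374, 4335)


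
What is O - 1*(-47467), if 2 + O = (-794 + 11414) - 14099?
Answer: 43986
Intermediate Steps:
O = -3481 (O = -2 + ((-794 + 11414) - 14099) = -2 + (10620 - 14099) = -2 - 3479 = -3481)
O - 1*(-47467) = -3481 - 1*(-47467) = -3481 + 47467 = 43986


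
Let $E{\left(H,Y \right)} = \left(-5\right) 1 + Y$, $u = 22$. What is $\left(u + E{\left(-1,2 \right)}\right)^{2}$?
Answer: $361$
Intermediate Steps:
$E{\left(H,Y \right)} = -5 + Y$
$\left(u + E{\left(-1,2 \right)}\right)^{2} = \left(22 + \left(-5 + 2\right)\right)^{2} = \left(22 - 3\right)^{2} = 19^{2} = 361$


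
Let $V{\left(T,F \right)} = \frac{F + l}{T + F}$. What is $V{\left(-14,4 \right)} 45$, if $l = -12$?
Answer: $36$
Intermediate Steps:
$V{\left(T,F \right)} = \frac{-12 + F}{F + T}$ ($V{\left(T,F \right)} = \frac{F - 12}{T + F} = \frac{-12 + F}{F + T}$)
$V{\left(-14,4 \right)} 45 = \frac{-12 + 4}{4 - 14} \cdot 45 = \frac{1}{-10} \left(-8\right) 45 = \left(- \frac{1}{10}\right) \left(-8\right) 45 = \frac{4}{5} \cdot 45 = 36$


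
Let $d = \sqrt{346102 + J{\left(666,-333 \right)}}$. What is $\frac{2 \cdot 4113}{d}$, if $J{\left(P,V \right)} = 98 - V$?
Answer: $\frac{2742 \sqrt{346533}}{115511} \approx 13.974$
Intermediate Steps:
$d = \sqrt{346533}$ ($d = \sqrt{346102 + \left(98 - -333\right)} = \sqrt{346102 + \left(98 + 333\right)} = \sqrt{346102 + 431} = \sqrt{346533} \approx 588.67$)
$\frac{2 \cdot 4113}{d} = \frac{2 \cdot 4113}{\sqrt{346533}} = 8226 \frac{\sqrt{346533}}{346533} = \frac{2742 \sqrt{346533}}{115511}$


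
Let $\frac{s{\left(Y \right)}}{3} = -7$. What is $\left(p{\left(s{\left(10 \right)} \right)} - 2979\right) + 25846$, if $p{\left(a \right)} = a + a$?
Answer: $22825$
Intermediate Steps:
$s{\left(Y \right)} = -21$ ($s{\left(Y \right)} = 3 \left(-7\right) = -21$)
$p{\left(a \right)} = 2 a$
$\left(p{\left(s{\left(10 \right)} \right)} - 2979\right) + 25846 = \left(2 \left(-21\right) - 2979\right) + 25846 = \left(-42 - 2979\right) + 25846 = -3021 + 25846 = 22825$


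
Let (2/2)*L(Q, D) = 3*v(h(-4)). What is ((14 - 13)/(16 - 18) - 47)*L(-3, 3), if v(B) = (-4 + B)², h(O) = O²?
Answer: -20520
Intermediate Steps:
L(Q, D) = 432 (L(Q, D) = 3*(-4 + (-4)²)² = 3*(-4 + 16)² = 3*12² = 3*144 = 432)
((14 - 13)/(16 - 18) - 47)*L(-3, 3) = ((14 - 13)/(16 - 18) - 47)*432 = (1/(-2) - 47)*432 = (1*(-½) - 47)*432 = (-½ - 47)*432 = -95/2*432 = -20520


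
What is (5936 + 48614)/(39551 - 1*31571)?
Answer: 5455/798 ≈ 6.8358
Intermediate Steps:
(5936 + 48614)/(39551 - 1*31571) = 54550/(39551 - 31571) = 54550/7980 = 54550*(1/7980) = 5455/798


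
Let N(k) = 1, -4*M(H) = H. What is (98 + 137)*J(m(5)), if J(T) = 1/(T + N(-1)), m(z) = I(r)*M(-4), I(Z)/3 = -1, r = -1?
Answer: -235/2 ≈ -117.50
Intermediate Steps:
M(H) = -H/4
I(Z) = -3 (I(Z) = 3*(-1) = -3)
m(z) = -3 (m(z) = -(-3)*(-4)/4 = -3*1 = -3)
J(T) = 1/(1 + T) (J(T) = 1/(T + 1) = 1/(1 + T))
(98 + 137)*J(m(5)) = (98 + 137)/(1 - 3) = 235/(-2) = 235*(-½) = -235/2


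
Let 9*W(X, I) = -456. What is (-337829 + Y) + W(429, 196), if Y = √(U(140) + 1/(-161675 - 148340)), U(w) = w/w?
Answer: -1013639/3 + 3*√10678776690/310015 ≈ -3.3788e+5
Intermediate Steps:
W(X, I) = -152/3 (W(X, I) = (⅑)*(-456) = -152/3)
U(w) = 1
Y = 3*√10678776690/310015 (Y = √(1 + 1/(-161675 - 148340)) = √(1 + 1/(-310015)) = √(1 - 1/310015) = √(310014/310015) = 3*√10678776690/310015 ≈ 1.0000)
(-337829 + Y) + W(429, 196) = (-337829 + 3*√10678776690/310015) - 152/3 = -1013639/3 + 3*√10678776690/310015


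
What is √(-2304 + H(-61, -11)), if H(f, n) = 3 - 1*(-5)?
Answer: 2*I*√574 ≈ 47.917*I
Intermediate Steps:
H(f, n) = 8 (H(f, n) = 3 + 5 = 8)
√(-2304 + H(-61, -11)) = √(-2304 + 8) = √(-2296) = 2*I*√574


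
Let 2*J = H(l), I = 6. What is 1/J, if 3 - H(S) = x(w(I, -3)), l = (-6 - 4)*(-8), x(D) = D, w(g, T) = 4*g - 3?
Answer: -1/9 ≈ -0.11111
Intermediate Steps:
w(g, T) = -3 + 4*g
l = 80 (l = -10*(-8) = 80)
H(S) = -18 (H(S) = 3 - (-3 + 4*6) = 3 - (-3 + 24) = 3 - 1*21 = 3 - 21 = -18)
J = -9 (J = (1/2)*(-18) = -9)
1/J = 1/(-9) = -1/9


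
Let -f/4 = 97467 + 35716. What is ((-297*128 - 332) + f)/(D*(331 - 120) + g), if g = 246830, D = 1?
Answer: -190360/82347 ≈ -2.3117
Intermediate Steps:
f = -532732 (f = -4*(97467 + 35716) = -4*133183 = -532732)
((-297*128 - 332) + f)/(D*(331 - 120) + g) = ((-297*128 - 332) - 532732)/(1*(331 - 120) + 246830) = ((-38016 - 332) - 532732)/(1*211 + 246830) = (-38348 - 532732)/(211 + 246830) = -571080/247041 = -571080*1/247041 = -190360/82347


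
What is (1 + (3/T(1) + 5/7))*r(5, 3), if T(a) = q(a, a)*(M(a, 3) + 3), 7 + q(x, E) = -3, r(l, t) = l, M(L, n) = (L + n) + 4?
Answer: 1299/154 ≈ 8.4351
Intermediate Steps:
M(L, n) = 4 + L + n
q(x, E) = -10 (q(x, E) = -7 - 3 = -10)
T(a) = -100 - 10*a (T(a) = -10*((4 + a + 3) + 3) = -10*((7 + a) + 3) = -10*(10 + a) = -100 - 10*a)
(1 + (3/T(1) + 5/7))*r(5, 3) = (1 + (3/(-100 - 10*1) + 5/7))*5 = (1 + (3/(-100 - 10) + 5*(⅐)))*5 = (1 + (3/(-110) + 5/7))*5 = (1 + (3*(-1/110) + 5/7))*5 = (1 + (-3/110 + 5/7))*5 = (1 + 529/770)*5 = (1299/770)*5 = 1299/154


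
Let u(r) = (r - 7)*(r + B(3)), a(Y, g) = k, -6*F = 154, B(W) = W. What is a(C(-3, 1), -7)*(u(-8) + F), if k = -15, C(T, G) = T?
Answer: -740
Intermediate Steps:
F = -77/3 (F = -⅙*154 = -77/3 ≈ -25.667)
a(Y, g) = -15
u(r) = (-7 + r)*(3 + r) (u(r) = (r - 7)*(r + 3) = (-7 + r)*(3 + r))
a(C(-3, 1), -7)*(u(-8) + F) = -15*((-21 + (-8)² - 4*(-8)) - 77/3) = -15*((-21 + 64 + 32) - 77/3) = -15*(75 - 77/3) = -15*148/3 = -740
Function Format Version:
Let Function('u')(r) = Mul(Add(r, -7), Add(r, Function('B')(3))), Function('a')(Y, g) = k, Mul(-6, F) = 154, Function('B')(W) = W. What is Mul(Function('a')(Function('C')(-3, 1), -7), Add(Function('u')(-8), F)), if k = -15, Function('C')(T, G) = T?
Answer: -740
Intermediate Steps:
F = Rational(-77, 3) (F = Mul(Rational(-1, 6), 154) = Rational(-77, 3) ≈ -25.667)
Function('a')(Y, g) = -15
Function('u')(r) = Mul(Add(-7, r), Add(3, r)) (Function('u')(r) = Mul(Add(r, -7), Add(r, 3)) = Mul(Add(-7, r), Add(3, r)))
Mul(Function('a')(Function('C')(-3, 1), -7), Add(Function('u')(-8), F)) = Mul(-15, Add(Add(-21, Pow(-8, 2), Mul(-4, -8)), Rational(-77, 3))) = Mul(-15, Add(Add(-21, 64, 32), Rational(-77, 3))) = Mul(-15, Add(75, Rational(-77, 3))) = Mul(-15, Rational(148, 3)) = -740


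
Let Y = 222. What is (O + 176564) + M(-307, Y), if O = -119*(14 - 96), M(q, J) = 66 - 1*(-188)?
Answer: 186576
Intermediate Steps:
M(q, J) = 254 (M(q, J) = 66 + 188 = 254)
O = 9758 (O = -119*(-82) = 9758)
(O + 176564) + M(-307, Y) = (9758 + 176564) + 254 = 186322 + 254 = 186576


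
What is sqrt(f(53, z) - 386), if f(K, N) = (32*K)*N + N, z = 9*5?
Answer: sqrt(75979) ≈ 275.64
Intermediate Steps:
z = 45
f(K, N) = N + 32*K*N (f(K, N) = 32*K*N + N = N + 32*K*N)
sqrt(f(53, z) - 386) = sqrt(45*(1 + 32*53) - 386) = sqrt(45*(1 + 1696) - 386) = sqrt(45*1697 - 386) = sqrt(76365 - 386) = sqrt(75979)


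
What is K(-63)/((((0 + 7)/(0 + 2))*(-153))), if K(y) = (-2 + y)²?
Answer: -8450/1071 ≈ -7.8898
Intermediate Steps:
K(-63)/((((0 + 7)/(0 + 2))*(-153))) = (-2 - 63)²/((((0 + 7)/(0 + 2))*(-153))) = (-65)²/(((7/2)*(-153))) = 4225/(((7*(½))*(-153))) = 4225/(((7/2)*(-153))) = 4225/(-1071/2) = 4225*(-2/1071) = -8450/1071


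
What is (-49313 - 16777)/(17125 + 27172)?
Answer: -66090/44297 ≈ -1.4920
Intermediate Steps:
(-49313 - 16777)/(17125 + 27172) = -66090/44297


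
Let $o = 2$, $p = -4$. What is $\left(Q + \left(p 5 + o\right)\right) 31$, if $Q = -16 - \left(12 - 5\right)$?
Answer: $-1271$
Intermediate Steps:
$Q = -23$ ($Q = -16 - 7 = -23$)
$\left(Q + \left(p 5 + o\right)\right) 31 = \left(-23 + \left(\left(-4\right) 5 + 2\right)\right) 31 = \left(-23 + \left(-20 + 2\right)\right) 31 = \left(-23 - 18\right) 31 = \left(-41\right) 31 = -1271$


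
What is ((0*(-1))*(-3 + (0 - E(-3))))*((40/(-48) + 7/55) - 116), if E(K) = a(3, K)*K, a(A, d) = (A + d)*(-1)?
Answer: 0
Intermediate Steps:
a(A, d) = -A - d
E(K) = K*(-3 - K) (E(K) = (-1*3 - K)*K = (-3 - K)*K = K*(-3 - K))
((0*(-1))*(-3 + (0 - E(-3))))*((40/(-48) + 7/55) - 116) = ((0*(-1))*(-3 + (0 - (-1)*(-3)*(3 - 3))))*((40/(-48) + 7/55) - 116) = (0*(-3 + (0 - (-1)*(-3)*0)))*((40*(-1/48) + 7*(1/55)) - 116) = (0*(-3 + (0 - 1*0)))*((-5/6 + 7/55) - 116) = (0*(-3 + (0 + 0)))*(-233/330 - 116) = (0*(-3 + 0))*(-38513/330) = (0*(-3))*(-38513/330) = 0*(-38513/330) = 0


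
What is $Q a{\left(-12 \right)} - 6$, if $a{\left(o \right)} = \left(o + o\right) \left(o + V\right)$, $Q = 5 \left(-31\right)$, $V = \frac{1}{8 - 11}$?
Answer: $-45886$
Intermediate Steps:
$V = - \frac{1}{3}$ ($V = \frac{1}{-3} = - \frac{1}{3} \approx -0.33333$)
$Q = -155$
$a{\left(o \right)} = 2 o \left(- \frac{1}{3} + o\right)$ ($a{\left(o \right)} = \left(o + o\right) \left(o - \frac{1}{3}\right) = 2 o \left(- \frac{1}{3} + o\right)$)
$Q a{\left(-12 \right)} - 6 = - 155 \cdot \frac{2}{3} \left(-12\right) \left(-1 + 3 \left(-12\right)\right) - 6 = - 155 \cdot \frac{2}{3} \left(-12\right) \left(-1 - 36\right) - 6 = - 155 \cdot \frac{2}{3} \left(-12\right) \left(-37\right) - 6 = \left(-155\right) 296 - 6 = -45880 - 6 = -45886$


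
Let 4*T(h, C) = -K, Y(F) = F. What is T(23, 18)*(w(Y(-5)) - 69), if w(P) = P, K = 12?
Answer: 222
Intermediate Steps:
T(h, C) = -3 (T(h, C) = (-1*12)/4 = (¼)*(-12) = -3)
T(23, 18)*(w(Y(-5)) - 69) = -3*(-5 - 69) = -3*(-74) = 222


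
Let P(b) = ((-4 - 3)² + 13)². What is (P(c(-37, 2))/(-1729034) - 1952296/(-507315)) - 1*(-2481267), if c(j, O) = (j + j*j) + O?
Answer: 1088241826572251887/438582441855 ≈ 2.4813e+6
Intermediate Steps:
c(j, O) = O + j + j² (c(j, O) = (j + j²) + O = O + j + j²)
P(b) = 3844 (P(b) = ((-7)² + 13)² = (49 + 13)² = 62² = 3844)
(P(c(-37, 2))/(-1729034) - 1952296/(-507315)) - 1*(-2481267) = (3844/(-1729034) - 1952296/(-507315)) - 1*(-2481267) = (3844*(-1/1729034) - 1952296*(-1/507315)) + 2481267 = (-1922/864517 + 1952296/507315) + 2481267 = 1686818021602/438582441855 + 2481267 = 1088241826572251887/438582441855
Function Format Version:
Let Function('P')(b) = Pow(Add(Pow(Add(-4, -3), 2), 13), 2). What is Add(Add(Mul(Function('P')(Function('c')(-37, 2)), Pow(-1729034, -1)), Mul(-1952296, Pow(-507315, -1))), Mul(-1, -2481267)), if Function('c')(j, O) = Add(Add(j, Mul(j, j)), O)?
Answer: Rational(1088241826572251887, 438582441855) ≈ 2.4813e+6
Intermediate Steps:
Function('c')(j, O) = Add(O, j, Pow(j, 2)) (Function('c')(j, O) = Add(Add(j, Pow(j, 2)), O) = Add(O, j, Pow(j, 2)))
Function('P')(b) = 3844 (Function('P')(b) = Pow(Add(Pow(-7, 2), 13), 2) = Pow(Add(49, 13), 2) = Pow(62, 2) = 3844)
Add(Add(Mul(Function('P')(Function('c')(-37, 2)), Pow(-1729034, -1)), Mul(-1952296, Pow(-507315, -1))), Mul(-1, -2481267)) = Add(Add(Mul(3844, Pow(-1729034, -1)), Mul(-1952296, Pow(-507315, -1))), Mul(-1, -2481267)) = Add(Add(Mul(3844, Rational(-1, 1729034)), Mul(-1952296, Rational(-1, 507315))), 2481267) = Add(Add(Rational(-1922, 864517), Rational(1952296, 507315)), 2481267) = Add(Rational(1686818021602, 438582441855), 2481267) = Rational(1088241826572251887, 438582441855)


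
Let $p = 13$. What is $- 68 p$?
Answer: $-884$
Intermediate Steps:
$- 68 p = \left(-68\right) 13 = -884$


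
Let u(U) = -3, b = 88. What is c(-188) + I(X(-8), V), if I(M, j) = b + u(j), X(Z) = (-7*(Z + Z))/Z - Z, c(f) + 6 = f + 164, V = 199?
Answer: 55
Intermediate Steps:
c(f) = 158 + f (c(f) = -6 + (f + 164) = -6 + (164 + f) = 158 + f)
X(Z) = -14 - Z (X(Z) = (-14*Z)/Z - Z = -14 - Z)
I(M, j) = 85 (I(M, j) = 88 - 3 = 85)
c(-188) + I(X(-8), V) = (158 - 188) + 85 = -30 + 85 = 55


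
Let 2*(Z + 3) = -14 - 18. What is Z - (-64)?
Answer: 45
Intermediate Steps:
Z = -19 (Z = -3 + (-14 - 18)/2 = -3 + (½)*(-32) = -3 - 16 = -19)
Z - (-64) = -19 - (-64) = -19 - 32*(-2) = -19 + 64 = 45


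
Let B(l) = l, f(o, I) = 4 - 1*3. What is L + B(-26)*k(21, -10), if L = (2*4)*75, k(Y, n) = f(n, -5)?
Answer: 574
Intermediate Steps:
f(o, I) = 1 (f(o, I) = 4 - 3 = 1)
k(Y, n) = 1
L = 600 (L = 8*75 = 600)
L + B(-26)*k(21, -10) = 600 - 26*1 = 600 - 26 = 574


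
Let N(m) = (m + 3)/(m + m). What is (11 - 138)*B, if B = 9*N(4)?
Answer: -8001/8 ≈ -1000.1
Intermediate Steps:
N(m) = (3 + m)/(2*m) (N(m) = (3 + m)/((2*m)) = (3 + m)*(1/(2*m)) = (3 + m)/(2*m))
B = 63/8 (B = 9*((½)*(3 + 4)/4) = 9*((½)*(¼)*7) = 9*(7/8) = 63/8 ≈ 7.8750)
(11 - 138)*B = (11 - 138)*(63/8) = -127*63/8 = -8001/8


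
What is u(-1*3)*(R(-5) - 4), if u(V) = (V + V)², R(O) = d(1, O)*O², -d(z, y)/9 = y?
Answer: 40356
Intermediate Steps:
d(z, y) = -9*y
R(O) = -9*O³ (R(O) = (-9*O)*O² = -9*O³)
u(V) = 4*V² (u(V) = (2*V)² = 4*V²)
u(-1*3)*(R(-5) - 4) = (4*(-1*3)²)*(-9*(-5)³ - 4) = (4*(-3)²)*(-9*(-125) - 4) = (4*9)*(1125 - 4) = 36*1121 = 40356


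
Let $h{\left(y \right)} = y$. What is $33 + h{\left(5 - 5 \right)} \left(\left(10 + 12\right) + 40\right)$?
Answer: $33$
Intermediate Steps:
$33 + h{\left(5 - 5 \right)} \left(\left(10 + 12\right) + 40\right) = 33 + \left(5 - 5\right) \left(\left(10 + 12\right) + 40\right) = 33 + 0 \left(22 + 40\right) = 33 + 0 \cdot 62 = 33 + 0 = 33$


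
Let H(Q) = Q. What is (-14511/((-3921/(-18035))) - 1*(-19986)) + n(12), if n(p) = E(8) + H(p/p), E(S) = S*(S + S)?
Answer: -60944990/1307 ≈ -46630.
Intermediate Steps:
E(S) = 2*S² (E(S) = S*(2*S) = 2*S²)
n(p) = 129 (n(p) = 2*8² + p/p = 2*64 + 1 = 128 + 1 = 129)
(-14511/((-3921/(-18035))) - 1*(-19986)) + n(12) = (-14511/((-3921/(-18035))) - 1*(-19986)) + 129 = (-14511/((-3921*(-1/18035))) + 19986) + 129 = (-14511/3921/18035 + 19986) + 129 = (-14511*18035/3921 + 19986) + 129 = (-87235295/1307 + 19986) + 129 = -61113593/1307 + 129 = -60944990/1307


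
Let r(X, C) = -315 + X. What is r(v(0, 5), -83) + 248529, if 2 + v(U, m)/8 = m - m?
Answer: 248198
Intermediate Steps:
v(U, m) = -16 (v(U, m) = -16 + 8*(m - m) = -16 + 8*0 = -16 + 0 = -16)
r(v(0, 5), -83) + 248529 = (-315 - 16) + 248529 = -331 + 248529 = 248198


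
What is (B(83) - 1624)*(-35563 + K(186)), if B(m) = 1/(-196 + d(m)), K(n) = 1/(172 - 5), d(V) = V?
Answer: 1089887377260/18871 ≈ 5.7755e+7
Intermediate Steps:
K(n) = 1/167
B(m) = 1/(-196 + m)
(B(83) - 1624)*(-35563 + K(186)) = (1/(-196 + 83) - 1624)*(-35563 + 1/167) = (1/(-113) - 1624)*(-5939020/167) = (-1/113 - 1624)*(-5939020/167) = -183513/113*(-5939020/167) = 1089887377260/18871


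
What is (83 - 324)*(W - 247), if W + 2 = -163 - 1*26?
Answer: 105558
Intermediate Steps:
W = -191 (W = -2 + (-163 - 1*26) = -2 + (-163 - 26) = -2 - 189 = -191)
(83 - 324)*(W - 247) = (83 - 324)*(-191 - 247) = -241*(-438) = 105558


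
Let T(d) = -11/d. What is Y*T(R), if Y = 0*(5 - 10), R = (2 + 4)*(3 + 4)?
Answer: 0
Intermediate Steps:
R = 42 (R = 6*7 = 42)
Y = 0 (Y = 0*(-5) = 0)
Y*T(R) = 0*(-11/42) = 0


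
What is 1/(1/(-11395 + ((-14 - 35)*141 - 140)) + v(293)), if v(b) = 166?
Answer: 18444/3061703 ≈ 0.0060241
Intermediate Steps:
1/(1/(-11395 + ((-14 - 35)*141 - 140)) + v(293)) = 1/(1/(-11395 + ((-14 - 35)*141 - 140)) + 166) = 1/(1/(-11395 + (-49*141 - 140)) + 166) = 1/(1/(-11395 + (-6909 - 140)) + 166) = 1/(1/(-11395 - 7049) + 166) = 1/(1/(-18444) + 166) = 1/(-1/18444 + 166) = 1/(3061703/18444) = 18444/3061703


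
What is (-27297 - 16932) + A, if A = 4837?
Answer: -39392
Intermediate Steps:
(-27297 - 16932) + A = (-27297 - 16932) + 4837 = -44229 + 4837 = -39392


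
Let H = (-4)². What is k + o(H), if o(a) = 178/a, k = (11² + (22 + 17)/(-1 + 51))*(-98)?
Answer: -2384663/200 ≈ -11923.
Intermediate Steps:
k = -298361/25 (k = (121 + 39/50)*(-98) = (6089/50)*(-98) = -298361/25 ≈ -11934.)
H = 16
k + o(H) = -298361/25 + 178/16 = -298361/25 + 178*(1/16) = -298361/25 + 89/8 = -2384663/200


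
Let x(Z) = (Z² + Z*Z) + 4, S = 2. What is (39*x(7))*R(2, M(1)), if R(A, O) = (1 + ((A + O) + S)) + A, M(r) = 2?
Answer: 35802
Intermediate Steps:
x(Z) = 4 + 2*Z² (x(Z) = (Z² + Z²) + 4 = 2*Z² + 4 = 4 + 2*Z²)
R(A, O) = 3 + O + 2*A (R(A, O) = (1 + ((A + O) + 2)) + A = (1 + (2 + A + O)) + A = (3 + A + O) + A = 3 + O + 2*A)
(39*x(7))*R(2, M(1)) = (39*(4 + 2*7²))*(3 + 2 + 2*2) = (39*(4 + 2*49))*(3 + 2 + 4) = (39*(4 + 98))*9 = (39*102)*9 = 3978*9 = 35802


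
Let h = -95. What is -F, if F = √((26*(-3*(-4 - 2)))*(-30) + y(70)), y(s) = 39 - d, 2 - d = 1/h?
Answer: -I*√126377170/95 ≈ -118.33*I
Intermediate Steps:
d = 191/95 (d = 2 - 1/(-95) = 2 - 1*(-1/95) = 2 + 1/95 = 191/95 ≈ 2.0105)
y(s) = 3514/95 (y(s) = 39 - 1*191/95 = 39 - 191/95 = 3514/95)
F = I*√126377170/95 (F = √((26*(-3*(-4 - 2)))*(-30) + 3514/95) = √((26*(-3*(-6)))*(-30) + 3514/95) = √((26*18)*(-30) + 3514/95) = √(468*(-30) + 3514/95) = √(-14040 + 3514/95) = √(-1330286/95) = I*√126377170/95 ≈ 118.33*I)
-F = -I*√126377170/95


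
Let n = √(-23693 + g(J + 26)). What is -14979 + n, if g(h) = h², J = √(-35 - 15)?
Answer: -14979 + √(-23067 + 260*I*√2) ≈ -14978.0 + 151.88*I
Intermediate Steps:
J = 5*I*√2 (J = √(-50) = 5*I*√2 ≈ 7.0711*I)
n = √(-23693 + (26 + 5*I*√2)²) (n = √(-23693 + (5*I*√2 + 26)²) = √(-23693 + (26 + 5*I*√2)²) ≈ 1.21 + 151.88*I)
-14979 + n = -14979 + √(-23067 + 260*I*√2)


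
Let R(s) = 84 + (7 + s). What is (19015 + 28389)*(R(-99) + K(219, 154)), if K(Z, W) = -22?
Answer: -1422120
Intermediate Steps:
R(s) = 91 + s
(19015 + 28389)*(R(-99) + K(219, 154)) = (19015 + 28389)*((91 - 99) - 22) = 47404*(-8 - 22) = 47404*(-30) = -1422120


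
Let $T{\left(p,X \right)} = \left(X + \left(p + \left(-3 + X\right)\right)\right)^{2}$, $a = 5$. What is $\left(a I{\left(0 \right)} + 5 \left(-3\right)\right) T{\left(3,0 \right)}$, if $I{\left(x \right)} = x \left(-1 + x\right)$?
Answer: $0$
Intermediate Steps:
$T{\left(p,X \right)} = \left(-3 + p + 2 X\right)^{2}$ ($T{\left(p,X \right)} = \left(X + \left(-3 + X + p\right)\right)^{2} = \left(-3 + p + 2 X\right)^{2}$)
$\left(a I{\left(0 \right)} + 5 \left(-3\right)\right) T{\left(3,0 \right)} = \left(5 \cdot 0 \left(-1 + 0\right) + 5 \left(-3\right)\right) \left(-3 + 3 + 2 \cdot 0\right)^{2} = \left(5 \cdot 0 \left(-1\right) - 15\right) \left(-3 + 3 + 0\right)^{2} = \left(5 \cdot 0 - 15\right) 0^{2} = \left(0 - 15\right) 0 = \left(-15\right) 0 = 0$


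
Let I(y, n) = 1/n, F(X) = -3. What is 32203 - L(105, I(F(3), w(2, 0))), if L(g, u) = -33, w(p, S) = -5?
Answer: 32236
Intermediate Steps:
32203 - L(105, I(F(3), w(2, 0))) = 32203 - 1*(-33) = 32203 + 33 = 32236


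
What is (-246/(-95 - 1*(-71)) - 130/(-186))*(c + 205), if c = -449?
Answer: -248453/93 ≈ -2671.5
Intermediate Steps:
(-246/(-95 - 1*(-71)) - 130/(-186))*(c + 205) = (-246/(-95 - 1*(-71)) - 130/(-186))*(-449 + 205) = (-246/(-95 + 71) - 130*(-1/186))*(-244) = (-246/(-24) + 65/93)*(-244) = (-246*(-1/24) + 65/93)*(-244) = (41/4 + 65/93)*(-244) = (4073/372)*(-244) = -248453/93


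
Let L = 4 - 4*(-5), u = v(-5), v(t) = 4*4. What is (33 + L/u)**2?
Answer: 4761/4 ≈ 1190.3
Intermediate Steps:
v(t) = 16
u = 16
L = 24 (L = 4 + 20 = 24)
(33 + L/u)**2 = (33 + 24/16)**2 = (33 + 24*(1/16))**2 = (33 + 3/2)**2 = (69/2)**2 = 4761/4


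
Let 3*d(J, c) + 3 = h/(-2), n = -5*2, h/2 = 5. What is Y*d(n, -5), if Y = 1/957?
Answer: -8/2871 ≈ -0.0027865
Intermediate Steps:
h = 10 (h = 2*5 = 10)
n = -10
Y = 1/957 ≈ 0.0010449
d(J, c) = -8/3 (d(J, c) = -1 + (10/(-2))/3 = -1 + (10*(-½))/3 = -1 + (⅓)*(-5) = -1 - 5/3 = -8/3)
Y*d(n, -5) = (1/957)*(-8/3) = -8/2871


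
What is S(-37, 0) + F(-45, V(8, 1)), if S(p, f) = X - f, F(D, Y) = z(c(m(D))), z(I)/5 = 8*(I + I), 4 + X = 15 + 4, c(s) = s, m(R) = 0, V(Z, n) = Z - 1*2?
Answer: 15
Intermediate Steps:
V(Z, n) = -2 + Z (V(Z, n) = Z - 2 = -2 + Z)
X = 15 (X = -4 + (15 + 4) = -4 + 19 = 15)
z(I) = 80*I (z(I) = 5*(8*(I + I)) = 5*(8*(2*I)) = 5*(16*I) = 80*I)
F(D, Y) = 0 (F(D, Y) = 80*0 = 0)
S(p, f) = 15 - f
S(-37, 0) + F(-45, V(8, 1)) = (15 - 1*0) + 0 = (15 + 0) + 0 = 15 + 0 = 15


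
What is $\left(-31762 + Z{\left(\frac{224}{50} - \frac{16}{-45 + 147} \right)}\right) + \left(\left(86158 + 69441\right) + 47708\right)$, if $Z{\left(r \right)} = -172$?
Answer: $171373$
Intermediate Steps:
$\left(-31762 + Z{\left(\frac{224}{50} - \frac{16}{-45 + 147} \right)}\right) + \left(\left(86158 + 69441\right) + 47708\right) = \left(-31762 - 172\right) + \left(\left(86158 + 69441\right) + 47708\right) = -31934 + \left(155599 + 47708\right) = -31934 + 203307 = 171373$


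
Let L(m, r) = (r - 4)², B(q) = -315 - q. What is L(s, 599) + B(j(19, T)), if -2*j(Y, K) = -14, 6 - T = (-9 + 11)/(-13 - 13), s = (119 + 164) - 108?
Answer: 353703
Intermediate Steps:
s = 175 (s = 283 - 108 = 175)
T = 79/13 (T = 6 - (-9 + 11)/(-13 - 13) = 6 - 2/(-26) = 6 - 2*(-1)/26 = 6 - 1*(-1/13) = 6 + 1/13 = 79/13 ≈ 6.0769)
j(Y, K) = 7 (j(Y, K) = -½*(-14) = 7)
L(m, r) = (-4 + r)²
L(s, 599) + B(j(19, T)) = (-4 + 599)² + (-315 - 1*7) = 595² + (-315 - 7) = 354025 - 322 = 353703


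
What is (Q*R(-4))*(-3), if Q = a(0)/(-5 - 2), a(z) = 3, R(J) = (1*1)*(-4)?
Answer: -36/7 ≈ -5.1429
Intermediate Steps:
R(J) = -4 (R(J) = 1*(-4) = -4)
Q = -3/7 (Q = 3/(-5 - 2) = 3/(-7) = 3*(-1/7) = -3/7 ≈ -0.42857)
(Q*R(-4))*(-3) = -3/7*(-4)*(-3) = (12/7)*(-3) = -36/7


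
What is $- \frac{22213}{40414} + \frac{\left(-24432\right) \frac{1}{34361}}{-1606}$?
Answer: $- \frac{55673163605}{101372578142} \approx -0.54919$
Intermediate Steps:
$- \frac{22213}{40414} + \frac{\left(-24432\right) \frac{1}{34361}}{-1606} = \left(-22213\right) \frac{1}{40414} + \left(-24432\right) \frac{1}{34361} \left(- \frac{1}{1606}\right) = - \frac{22213}{40414} - - \frac{12216}{27591883} = - \frac{22213}{40414} + \frac{12216}{27591883} = - \frac{55673163605}{101372578142}$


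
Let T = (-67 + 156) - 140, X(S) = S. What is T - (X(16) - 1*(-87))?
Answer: -154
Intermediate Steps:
T = -51 (T = 89 - 140 = -51)
T - (X(16) - 1*(-87)) = -51 - (16 - 1*(-87)) = -51 - (16 + 87) = -51 - 1*103 = -51 - 103 = -154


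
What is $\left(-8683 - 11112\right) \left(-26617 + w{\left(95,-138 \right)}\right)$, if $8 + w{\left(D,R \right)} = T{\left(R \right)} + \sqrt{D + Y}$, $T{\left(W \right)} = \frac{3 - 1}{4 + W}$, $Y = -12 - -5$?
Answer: $\frac{35311825420}{67} - 39590 \sqrt{22} \approx 5.2686 \cdot 10^{8}$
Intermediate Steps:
$Y = -7$ ($Y = -12 + 5 = -7$)
$T{\left(W \right)} = \frac{2}{4 + W}$
$w{\left(D,R \right)} = -8 + \sqrt{-7 + D} + \frac{2}{4 + R}$ ($w{\left(D,R \right)} = -8 + \left(\frac{2}{4 + R} + \sqrt{D - 7}\right) = -8 + \left(\frac{2}{4 + R} + \sqrt{-7 + D}\right) = -8 + \left(\sqrt{-7 + D} + \frac{2}{4 + R}\right) = -8 + \sqrt{-7 + D} + \frac{2}{4 + R}$)
$\left(-8683 - 11112\right) \left(-26617 + w{\left(95,-138 \right)}\right) = \left(-8683 - 11112\right) \left(-26617 + \frac{2 + \left(-8 + \sqrt{-7 + 95}\right) \left(4 - 138\right)}{4 - 138}\right) = - 19795 \left(-26617 + \frac{2 + \left(-8 + \sqrt{88}\right) \left(-134\right)}{-134}\right) = - 19795 \left(-26617 - \frac{2 + \left(-8 + 2 \sqrt{22}\right) \left(-134\right)}{134}\right) = - 19795 \left(-26617 - \frac{2 + \left(1072 - 268 \sqrt{22}\right)}{134}\right) = - 19795 \left(-26617 - \frac{1074 - 268 \sqrt{22}}{134}\right) = - 19795 \left(-26617 - \left(\frac{537}{67} - 2 \sqrt{22}\right)\right) = - 19795 \left(- \frac{1783876}{67} + 2 \sqrt{22}\right) = \frac{35311825420}{67} - 39590 \sqrt{22}$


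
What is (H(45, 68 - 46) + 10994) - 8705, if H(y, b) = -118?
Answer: 2171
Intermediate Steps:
(H(45, 68 - 46) + 10994) - 8705 = (-118 + 10994) - 8705 = 10876 - 8705 = 2171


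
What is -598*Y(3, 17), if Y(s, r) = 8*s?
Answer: -14352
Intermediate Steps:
-598*Y(3, 17) = -4784*3 = -598*24 = -14352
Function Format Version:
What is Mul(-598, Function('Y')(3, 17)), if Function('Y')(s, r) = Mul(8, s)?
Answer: -14352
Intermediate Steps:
Mul(-598, Function('Y')(3, 17)) = Mul(-598, Mul(8, 3)) = Mul(-598, 24) = -14352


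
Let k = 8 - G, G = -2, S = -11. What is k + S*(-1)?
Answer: 21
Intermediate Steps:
k = 10 (k = 8 - 1*(-2) = 8 + 2 = 10)
k + S*(-1) = 10 - 11*(-1) = 10 + 11 = 21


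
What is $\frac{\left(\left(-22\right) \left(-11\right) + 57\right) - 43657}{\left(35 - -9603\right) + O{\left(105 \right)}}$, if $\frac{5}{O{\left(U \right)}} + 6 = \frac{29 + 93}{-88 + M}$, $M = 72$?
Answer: $- \frac{2363011}{525251} \approx -4.4988$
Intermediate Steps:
$O{\left(U \right)} = - \frac{40}{109}$ ($O{\left(U \right)} = \frac{5}{-6 + \frac{29 + 93}{-88 + 72}} = \frac{5}{-6 + \frac{122}{-16}} = \frac{5}{-6 + 122 \left(- \frac{1}{16}\right)} = \frac{5}{-6 - \frac{61}{8}} = \frac{5}{- \frac{109}{8}} = 5 \left(- \frac{8}{109}\right) = - \frac{40}{109}$)
$\frac{\left(\left(-22\right) \left(-11\right) + 57\right) - 43657}{\left(35 - -9603\right) + O{\left(105 \right)}} = \frac{\left(\left(-22\right) \left(-11\right) + 57\right) - 43657}{\left(35 - -9603\right) - \frac{40}{109}} = \frac{\left(242 + 57\right) - 43657}{\left(35 + 9603\right) - \frac{40}{109}} = \frac{299 - 43657}{9638 - \frac{40}{109}} = - \frac{43358}{\frac{1050502}{109}} = \left(-43358\right) \frac{109}{1050502} = - \frac{2363011}{525251}$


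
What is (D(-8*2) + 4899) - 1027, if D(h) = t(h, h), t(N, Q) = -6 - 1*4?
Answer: 3862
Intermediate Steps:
t(N, Q) = -10 (t(N, Q) = -6 - 4 = -10)
D(h) = -10
(D(-8*2) + 4899) - 1027 = (-10 + 4899) - 1027 = 4889 - 1027 = 3862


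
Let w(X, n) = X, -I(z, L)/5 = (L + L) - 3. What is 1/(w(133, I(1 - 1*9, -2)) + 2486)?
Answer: 1/2619 ≈ 0.00038183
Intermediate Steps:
I(z, L) = 15 - 10*L (I(z, L) = -5*((L + L) - 3) = -5*(2*L - 3) = -5*(-3 + 2*L) = 15 - 10*L)
1/(w(133, I(1 - 1*9, -2)) + 2486) = 1/(133 + 2486) = 1/2619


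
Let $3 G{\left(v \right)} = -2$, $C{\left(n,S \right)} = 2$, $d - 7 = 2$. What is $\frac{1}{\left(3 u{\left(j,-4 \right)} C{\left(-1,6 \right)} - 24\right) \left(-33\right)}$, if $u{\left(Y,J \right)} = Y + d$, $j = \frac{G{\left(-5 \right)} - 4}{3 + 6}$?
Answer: $- \frac{3}{2662} \approx -0.001127$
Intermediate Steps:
$d = 9$ ($d = 7 + 2 = 9$)
$G{\left(v \right)} = - \frac{2}{3}$ ($G{\left(v \right)} = \frac{1}{3} \left(-2\right) = - \frac{2}{3}$)
$j = - \frac{14}{27}$ ($j = \frac{- \frac{2}{3} - 4}{3 + 6} = - \frac{14}{3 \cdot 9} = \left(- \frac{14}{3}\right) \frac{1}{9} = - \frac{14}{27} \approx -0.51852$)
$u{\left(Y,J \right)} = 9 + Y$ ($u{\left(Y,J \right)} = Y + 9 = 9 + Y$)
$\frac{1}{\left(3 u{\left(j,-4 \right)} C{\left(-1,6 \right)} - 24\right) \left(-33\right)} = \frac{1}{\left(3 \left(9 - \frac{14}{27}\right) 2 - 24\right) \left(-33\right)} = \frac{1}{\left(3 \cdot \frac{229}{27} \cdot 2 - 24\right) \left(-33\right)} = \frac{1}{\left(\frac{229}{9} \cdot 2 - 24\right) \left(-33\right)} = \frac{1}{\left(\frac{458}{9} - 24\right) \left(-33\right)} = \frac{1}{\frac{242}{9} \left(-33\right)} = \frac{1}{- \frac{2662}{3}} = - \frac{3}{2662}$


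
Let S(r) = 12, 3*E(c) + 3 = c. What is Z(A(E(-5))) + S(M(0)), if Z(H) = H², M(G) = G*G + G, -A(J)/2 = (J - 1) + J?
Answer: 1552/9 ≈ 172.44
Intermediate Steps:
E(c) = -1 + c/3
A(J) = 2 - 4*J (A(J) = -2*((J - 1) + J) = -2*((-1 + J) + J) = -2*(-1 + 2*J) = 2 - 4*J)
M(G) = G + G² (M(G) = G² + G = G + G²)
Z(A(E(-5))) + S(M(0)) = (2 - 4*(-1 + (⅓)*(-5)))² + 12 = (2 - 4*(-1 - 5/3))² + 12 = (2 - 4*(-8/3))² + 12 = (2 + 32/3)² + 12 = (38/3)² + 12 = 1444/9 + 12 = 1552/9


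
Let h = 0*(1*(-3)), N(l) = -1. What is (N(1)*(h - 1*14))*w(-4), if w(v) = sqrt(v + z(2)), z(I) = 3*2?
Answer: 14*sqrt(2) ≈ 19.799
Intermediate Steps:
z(I) = 6
h = 0 (h = 0*(-3) = 0)
w(v) = sqrt(6 + v) (w(v) = sqrt(v + 6) = sqrt(6 + v))
(N(1)*(h - 1*14))*w(-4) = (-(0 - 1*14))*sqrt(6 - 4) = (-(0 - 14))*sqrt(2) = (-1*(-14))*sqrt(2) = 14*sqrt(2)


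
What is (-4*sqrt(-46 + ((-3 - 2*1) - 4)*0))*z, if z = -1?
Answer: 4*I*sqrt(46) ≈ 27.129*I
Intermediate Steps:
(-4*sqrt(-46 + ((-3 - 2*1) - 4)*0))*z = -4*sqrt(-46 + ((-3 - 2*1) - 4)*0)*(-1) = -4*sqrt(-46 + ((-3 - 2) - 4)*0)*(-1) = -4*sqrt(-46 + (-5 - 4)*0)*(-1) = -4*sqrt(-46 - 9*0)*(-1) = -4*sqrt(-46 + 0)*(-1) = -4*I*sqrt(46)*(-1) = 4*I*sqrt(46)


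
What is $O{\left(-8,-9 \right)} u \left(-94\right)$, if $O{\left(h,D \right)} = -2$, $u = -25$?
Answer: $-4700$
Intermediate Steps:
$O{\left(-8,-9 \right)} u \left(-94\right) = \left(-2\right) \left(-25\right) \left(-94\right) = 50 \left(-94\right) = -4700$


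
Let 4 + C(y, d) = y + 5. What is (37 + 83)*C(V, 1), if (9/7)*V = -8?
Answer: -1880/3 ≈ -626.67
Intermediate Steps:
V = -56/9 (V = (7/9)*(-8) = -56/9 ≈ -6.2222)
C(y, d) = 1 + y (C(y, d) = -4 + (y + 5) = -4 + (5 + y) = 1 + y)
(37 + 83)*C(V, 1) = (37 + 83)*(1 - 56/9) = 120*(-47/9) = -1880/3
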